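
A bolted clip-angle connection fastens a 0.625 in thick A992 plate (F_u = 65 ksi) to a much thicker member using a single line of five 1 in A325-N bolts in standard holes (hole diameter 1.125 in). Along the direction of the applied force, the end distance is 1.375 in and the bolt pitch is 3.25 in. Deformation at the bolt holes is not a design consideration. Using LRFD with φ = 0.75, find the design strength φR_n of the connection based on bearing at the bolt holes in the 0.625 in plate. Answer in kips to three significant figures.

Per bolt r_n = 1.5 l_c t F_u ≤ 3.0 d t F_u; upper limit = 3.0 × 1 × 0.625 × 65 = 121.9 kips.
Edge bolt: l_c = 1.375 − 1.125/2 = 0.8125 in → 1.5 × 0.8125 × 0.625 × 65 = 49.51 → r_n = 49.51 kips.
Interior bolts: l_c = 3.25 − 1.125 = 2.125 in → 1.5 × 2.125 × 0.625 × 65 = 129.5 → r_n = 121.9 kips.
R_n = 1 × 49.51 + 4 × 121.9 = 537 kips.
Design strength φR_n = 0.75 × 537 = 403 kips.

403 kips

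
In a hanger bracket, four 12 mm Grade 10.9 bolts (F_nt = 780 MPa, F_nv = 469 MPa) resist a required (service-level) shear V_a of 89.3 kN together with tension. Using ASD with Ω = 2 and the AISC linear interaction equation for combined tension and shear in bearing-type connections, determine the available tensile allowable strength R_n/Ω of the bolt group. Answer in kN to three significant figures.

80.8 kN

A_b = π·12²/4 = 113.1 mm²; f_rv = 89.3 × 1000 / (4 × 113.1) = 197.4 MPa.
F'_nt = 1.3 F_nt − (Ω F_nt / F_nv) f_rv = 1.3·780 − (2·780/469)·197.4 = 357.4 MPa, capped at F_nt → F'_nt = 357.4 MPa.
R_n = F'_nt · A_b · n = 357.4 × 113.1 × 4 / 1000 = 161.7 kN.
Allowable strength R_n/Ω = 161.7 / 2 = 80.8 kN.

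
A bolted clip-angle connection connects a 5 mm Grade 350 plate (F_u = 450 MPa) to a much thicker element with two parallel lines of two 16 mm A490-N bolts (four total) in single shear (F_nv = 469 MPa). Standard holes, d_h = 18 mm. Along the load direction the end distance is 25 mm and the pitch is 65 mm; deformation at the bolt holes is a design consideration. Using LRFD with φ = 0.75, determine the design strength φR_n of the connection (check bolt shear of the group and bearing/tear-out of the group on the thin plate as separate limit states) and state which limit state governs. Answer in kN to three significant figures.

Bolt shear: A_b = π·16²/4 = 201.1 mm²; R_n = 469 × 201.1 × 4 × 1 / 1000 = 377.2 kN → 0.75 × 377.2 = 283 kN.
Bearing (1.2 l_c t F_u ≤ 2.4 d t F_u): upper limit = 2.4·16·5·450 / 1000 = 86.4 kN.
  Edge l_c = 25 − 18/2 = 16 → r_n = 43.2 kN; interior l_c = 65 − 18 = 47 → r_n = 86.4 kN.
  R_n,bearing = 2·43.2 + 2·86.4 = 259.2 kN → 0.75 × 259.2 = 194 kN.
Bearing governs: 194 kN.

194 kN (bearing governs)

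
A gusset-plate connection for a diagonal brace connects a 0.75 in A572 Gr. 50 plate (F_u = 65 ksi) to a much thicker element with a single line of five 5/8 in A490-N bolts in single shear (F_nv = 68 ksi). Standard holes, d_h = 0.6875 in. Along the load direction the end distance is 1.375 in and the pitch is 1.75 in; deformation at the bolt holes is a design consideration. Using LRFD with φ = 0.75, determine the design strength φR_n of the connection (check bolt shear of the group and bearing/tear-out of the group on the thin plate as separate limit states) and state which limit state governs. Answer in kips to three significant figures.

78.2 kips (bolt shear governs)

Bolt shear: A_b = π·0.625²/4 = 0.3068 in²; R_n = 68 × 0.3068 × 5 × 1 = 104.3 kips → 0.75 × 104.3 = 78.2 kips.
Bearing (1.2 l_c t F_u ≤ 2.4 d t F_u): upper limit = 2.4·0.625·0.75·65 = 73.12 kips.
  Edge l_c = 1.375 − 0.6875/2 = 1.031 → r_n = 60.33 kips; interior l_c = 1.75 − 0.6875 = 1.062 → r_n = 62.16 kips.
  R_n,bearing = 1·60.33 + 4·62.16 = 309 kips → 0.75 × 309 = 232 kips.
Bolt shear governs: 78.2 kips.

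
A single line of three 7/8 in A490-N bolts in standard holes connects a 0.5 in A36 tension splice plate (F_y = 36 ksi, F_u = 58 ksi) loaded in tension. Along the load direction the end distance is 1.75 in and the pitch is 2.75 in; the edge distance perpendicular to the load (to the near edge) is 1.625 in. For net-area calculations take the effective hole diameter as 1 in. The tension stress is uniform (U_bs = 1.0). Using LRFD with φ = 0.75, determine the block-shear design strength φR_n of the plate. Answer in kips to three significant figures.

83.2 kips

Shear plane L_v = 1.75 + 2·2.75 = 7.25 in; A_gv = 7.25 × 0.5 = 3.625 in².
A_nv = (7.25 − 2.5·1) × 0.5 = 2.375 in².
A_nt = (1.625 − 0.5·1) × 0.5 = 0.5625 in².
0.6 F_u A_nv = 82.65 kips; 0.6 F_y A_gv = 78.3 kips → shear yielding governs the shear term.
R_n = 78.3 + 1.0 × 58 × 0.5625 = 110.9 kips.
Design strength φR_n = 0.75 × 110.9 = 83.2 kips.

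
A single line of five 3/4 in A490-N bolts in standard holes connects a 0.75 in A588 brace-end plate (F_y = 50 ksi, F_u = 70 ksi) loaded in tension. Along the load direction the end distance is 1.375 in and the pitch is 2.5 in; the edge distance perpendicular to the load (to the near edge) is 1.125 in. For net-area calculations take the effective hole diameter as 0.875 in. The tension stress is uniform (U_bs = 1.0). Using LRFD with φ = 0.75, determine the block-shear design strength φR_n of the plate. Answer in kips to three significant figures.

Shear plane L_v = 1.375 + 4·2.5 = 11.38 in; A_gv = 11.38 × 0.75 = 8.531 in².
A_nv = (11.38 − 4.5·0.875) × 0.75 = 5.578 in².
A_nt = (1.125 − 0.5·0.875) × 0.75 = 0.5156 in².
0.6 F_u A_nv = 234.3 kips; 0.6 F_y A_gv = 255.9 kips → shear rupture governs the shear term.
R_n = 234.3 + 1.0 × 70 × 0.5156 = 270.4 kips.
Design strength φR_n = 0.75 × 270.4 = 203 kips.

203 kips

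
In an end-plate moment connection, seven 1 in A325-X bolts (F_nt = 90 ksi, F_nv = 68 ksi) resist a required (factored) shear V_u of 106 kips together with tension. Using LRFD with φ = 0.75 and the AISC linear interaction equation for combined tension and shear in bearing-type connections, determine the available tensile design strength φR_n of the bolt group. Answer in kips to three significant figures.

A_b = π·1²/4 = 0.7854 in²; f_rv = 106 / (7 × 0.7854) = 19.28 ksi.
F'_nt = 1.3 F_nt − (F_nt / φF_nv) f_rv = 1.3·90 − (90/(0.75·68))·19.28 = 82.98 ksi, capped at F_nt → F'_nt = 82.98 ksi.
R_n = F'_nt · A_b · n = 82.98 × 0.7854 × 7 = 456.2 kips.
Design strength φR_n = 0.75 × 456.2 = 342 kips.

342 kips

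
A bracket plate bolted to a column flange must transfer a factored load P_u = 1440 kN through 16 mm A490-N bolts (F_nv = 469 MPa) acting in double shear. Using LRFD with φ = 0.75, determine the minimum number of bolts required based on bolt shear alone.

11 bolts

A_b = π·16²/4 = 201.1 mm².
Per-bolt design strength φR_n = 0.75 × 469 × 201.1 × 2 / 1000 = 141.4 kN.
n ≥ 1440 / 141.4 = 10.18 → use 11 bolts.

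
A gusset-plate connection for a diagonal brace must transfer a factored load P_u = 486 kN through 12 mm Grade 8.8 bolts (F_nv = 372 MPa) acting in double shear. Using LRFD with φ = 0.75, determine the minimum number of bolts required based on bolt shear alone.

8 bolts

A_b = π·12²/4 = 113.1 mm².
Per-bolt design strength φR_n = 0.75 × 372 × 113.1 × 2 / 1000 = 63.11 kN.
n ≥ 486 / 63.11 = 7.701 → use 8 bolts.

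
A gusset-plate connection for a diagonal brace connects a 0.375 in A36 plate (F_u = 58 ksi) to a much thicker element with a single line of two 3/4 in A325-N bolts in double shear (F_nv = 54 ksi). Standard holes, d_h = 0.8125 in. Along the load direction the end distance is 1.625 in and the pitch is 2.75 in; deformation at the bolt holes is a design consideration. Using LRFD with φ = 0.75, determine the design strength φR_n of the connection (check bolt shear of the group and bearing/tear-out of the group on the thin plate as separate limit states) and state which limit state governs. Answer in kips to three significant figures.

Bolt shear: A_b = π·0.75²/4 = 0.4418 in²; R_n = 54 × 0.4418 × 2 × 2 = 95.43 kips → 0.75 × 95.43 = 71.6 kips.
Bearing (1.2 l_c t F_u ≤ 2.4 d t F_u): upper limit = 2.4·0.75·0.375·58 = 39.15 kips.
  Edge l_c = 1.625 − 0.8125/2 = 1.219 → r_n = 31.81 kips; interior l_c = 2.75 − 0.8125 = 1.938 → r_n = 39.15 kips.
  R_n,bearing = 1·31.81 + 1·39.15 = 70.96 kips → 0.75 × 70.96 = 53.2 kips.
Bearing governs: 53.2 kips.

53.2 kips (bearing governs)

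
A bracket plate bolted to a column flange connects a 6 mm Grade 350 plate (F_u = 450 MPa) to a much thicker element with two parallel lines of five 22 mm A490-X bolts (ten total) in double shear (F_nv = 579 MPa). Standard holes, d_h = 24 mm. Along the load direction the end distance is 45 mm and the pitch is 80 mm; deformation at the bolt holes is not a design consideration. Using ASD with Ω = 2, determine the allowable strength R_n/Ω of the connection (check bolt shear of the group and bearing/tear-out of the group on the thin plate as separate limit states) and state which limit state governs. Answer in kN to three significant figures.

Bolt shear: A_b = π·22²/4 = 380.1 mm²; R_n = 579 × 380.1 × 10 × 2 / 1000 = 4402 kN → 4402 / 2 = 2200 kN.
Bearing (1.5 l_c t F_u ≤ 3.0 d t F_u): upper limit = 3.0·22·6·450 / 1000 = 178.2 kN.
  Edge l_c = 45 − 24/2 = 33 → r_n = 133.7 kN; interior l_c = 80 − 24 = 56 → r_n = 178.2 kN.
  R_n,bearing = 2·133.7 + 8·178.2 = 1693 kN → 1693 / 2 = 846 kN.
Bearing governs: 846 kN.

846 kN (bearing governs)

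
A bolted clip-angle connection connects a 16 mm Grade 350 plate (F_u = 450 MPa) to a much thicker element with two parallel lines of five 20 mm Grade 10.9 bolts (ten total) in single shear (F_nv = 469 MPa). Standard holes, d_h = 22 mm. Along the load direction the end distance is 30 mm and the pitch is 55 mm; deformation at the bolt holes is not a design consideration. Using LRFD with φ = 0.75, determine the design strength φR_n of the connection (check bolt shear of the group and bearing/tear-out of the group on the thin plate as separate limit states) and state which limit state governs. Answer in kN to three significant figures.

Bolt shear: A_b = π·20²/4 = 314.2 mm²; R_n = 469 × 314.2 × 10 × 1 / 1000 = 1473 kN → 0.75 × 1473 = 1110 kN.
Bearing (1.5 l_c t F_u ≤ 3.0 d t F_u): upper limit = 3.0·20·16·450 / 1000 = 432 kN.
  Edge l_c = 30 − 22/2 = 19 → r_n = 205.2 kN; interior l_c = 55 − 22 = 33 → r_n = 356.4 kN.
  R_n,bearing = 2·205.2 + 8·356.4 = 3262 kN → 0.75 × 3262 = 2450 kN.
Bolt shear governs: 1110 kN.

1110 kN (bolt shear governs)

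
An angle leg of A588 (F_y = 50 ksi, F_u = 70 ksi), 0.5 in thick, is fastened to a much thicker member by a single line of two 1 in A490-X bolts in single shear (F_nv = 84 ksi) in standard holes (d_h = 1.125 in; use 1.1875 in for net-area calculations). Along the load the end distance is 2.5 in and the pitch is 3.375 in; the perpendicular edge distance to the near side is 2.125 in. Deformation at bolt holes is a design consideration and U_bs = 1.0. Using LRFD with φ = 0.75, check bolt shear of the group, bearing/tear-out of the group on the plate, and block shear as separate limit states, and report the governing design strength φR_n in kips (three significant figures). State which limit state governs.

99 kips (bolt shear governs)

Bolt shear: A_b = π·1²/4 = 0.7854 in²; R_n = 84 × 0.7854 × 2 × 1 = 131.9 kips → 0.75 × 131.9 = 99 kips.
Bearing: edge l_c = 1.938, r_n = 81.37 kips; interior l_c = 2.25, r_n = 84 kips; R_n = 81.37 + 1·84 = 165.4 kips → 124 kips.
Block shear: A_gv = 2.938, A_nv = 2.047, A_nt = 0.7656 in²; R_n = min(0.6F_uA_nv, 0.6F_yA_gv) + U_bs·F_u·A_nt = 139.6 kips → 105 kips.
Bolt shear governs: 99 kips.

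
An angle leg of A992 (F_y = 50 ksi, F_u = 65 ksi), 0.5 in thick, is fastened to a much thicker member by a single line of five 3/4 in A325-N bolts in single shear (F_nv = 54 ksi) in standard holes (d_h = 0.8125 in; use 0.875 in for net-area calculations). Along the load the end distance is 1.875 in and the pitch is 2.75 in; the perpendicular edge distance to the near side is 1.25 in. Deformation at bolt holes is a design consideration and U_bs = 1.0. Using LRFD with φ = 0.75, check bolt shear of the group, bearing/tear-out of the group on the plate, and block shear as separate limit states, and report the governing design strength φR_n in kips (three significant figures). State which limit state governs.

89.5 kips (bolt shear governs)

Bolt shear: A_b = π·0.75²/4 = 0.4418 in²; R_n = 54 × 0.4418 × 5 × 1 = 119.3 kips → 0.75 × 119.3 = 89.5 kips.
Bearing: edge l_c = 1.469, r_n = 57.28 kips; interior l_c = 1.938, r_n = 58.5 kips; R_n = 57.28 + 4·58.5 = 291.3 kips → 218 kips.
Block shear: A_gv = 6.438, A_nv = 4.469, A_nt = 0.4062 in²; R_n = min(0.6F_uA_nv, 0.6F_yA_gv) + U_bs·F_u·A_nt = 200.7 kips → 151 kips.
Bolt shear governs: 89.5 kips.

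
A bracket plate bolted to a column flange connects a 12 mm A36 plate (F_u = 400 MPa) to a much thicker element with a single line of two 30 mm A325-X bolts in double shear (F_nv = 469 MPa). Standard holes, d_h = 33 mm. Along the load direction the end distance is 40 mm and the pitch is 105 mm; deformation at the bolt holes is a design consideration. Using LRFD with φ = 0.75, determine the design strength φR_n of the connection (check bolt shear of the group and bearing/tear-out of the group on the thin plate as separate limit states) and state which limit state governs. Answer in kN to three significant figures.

361 kN (bearing governs)

Bolt shear: A_b = π·30²/4 = 706.9 mm²; R_n = 469 × 706.9 × 2 × 2 / 1000 = 1326 kN → 0.75 × 1326 = 995 kN.
Bearing (1.2 l_c t F_u ≤ 2.4 d t F_u): upper limit = 2.4·30·12·400 / 1000 = 345.6 kN.
  Edge l_c = 40 − 33/2 = 23.5 → r_n = 135.4 kN; interior l_c = 105 − 33 = 72 → r_n = 345.6 kN.
  R_n,bearing = 1·135.4 + 1·345.6 = 481 kN → 0.75 × 481 = 361 kN.
Bearing governs: 361 kN.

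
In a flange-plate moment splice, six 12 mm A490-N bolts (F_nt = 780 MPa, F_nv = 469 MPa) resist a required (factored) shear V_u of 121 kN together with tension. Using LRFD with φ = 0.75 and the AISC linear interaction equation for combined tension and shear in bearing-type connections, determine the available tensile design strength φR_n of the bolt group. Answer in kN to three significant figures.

315 kN

A_b = π·12²/4 = 113.1 mm²; f_rv = 121 × 1000 / (6 × 113.1) = 178.3 MPa.
F'_nt = 1.3 F_nt − (F_nt / φF_nv) f_rv = 1.3·780 − (780/(0.75·469))·178.3 = 618.6 MPa, capped at F_nt → F'_nt = 618.6 MPa.
R_n = F'_nt · A_b · n = 618.6 × 113.1 × 6 / 1000 = 419.8 kN.
Design strength φR_n = 0.75 × 419.8 = 315 kN.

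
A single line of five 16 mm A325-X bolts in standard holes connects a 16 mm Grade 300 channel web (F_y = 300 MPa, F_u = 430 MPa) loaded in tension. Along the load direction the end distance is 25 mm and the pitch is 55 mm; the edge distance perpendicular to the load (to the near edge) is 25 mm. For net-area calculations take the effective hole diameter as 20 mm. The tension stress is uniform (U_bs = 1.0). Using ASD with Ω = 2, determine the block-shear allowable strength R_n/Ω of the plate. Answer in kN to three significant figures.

372 kN

Shear plane L_v = 25 + 4·55 = 245 mm; A_gv = 245 × 16 = 3920 mm².
A_nv = (245 − 4.5·20) × 16 = 2480 mm².
A_nt = (25 − 0.5·20) × 16 = 240 mm².
0.6 F_u A_nv = 639.8 kN; 0.6 F_y A_gv = 705.6 kN → shear rupture governs the shear term.
R_n = 639.8 + 1.0 × 430 × 240 / 1000 = 743 kN.
Allowable strength R_n/Ω = 743 / 2 = 372 kN.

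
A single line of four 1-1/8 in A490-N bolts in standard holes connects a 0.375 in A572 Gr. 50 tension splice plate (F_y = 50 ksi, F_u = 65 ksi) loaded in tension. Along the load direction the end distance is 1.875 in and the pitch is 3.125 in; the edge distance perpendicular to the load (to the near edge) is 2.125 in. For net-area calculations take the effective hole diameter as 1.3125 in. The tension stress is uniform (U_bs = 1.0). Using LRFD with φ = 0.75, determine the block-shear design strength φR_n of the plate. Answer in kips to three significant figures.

Shear plane L_v = 1.875 + 3·3.125 = 11.25 in; A_gv = 11.25 × 0.375 = 4.219 in².
A_nv = (11.25 − 3.5·1.3125) × 0.375 = 2.496 in².
A_nt = (2.125 − 0.5·1.3125) × 0.375 = 0.5508 in².
0.6 F_u A_nv = 97.35 kips; 0.6 F_y A_gv = 126.6 kips → shear rupture governs the shear term.
R_n = 97.35 + 1.0 × 65 × 0.5508 = 133.1 kips.
Design strength φR_n = 0.75 × 133.1 = 99.9 kips.

99.9 kips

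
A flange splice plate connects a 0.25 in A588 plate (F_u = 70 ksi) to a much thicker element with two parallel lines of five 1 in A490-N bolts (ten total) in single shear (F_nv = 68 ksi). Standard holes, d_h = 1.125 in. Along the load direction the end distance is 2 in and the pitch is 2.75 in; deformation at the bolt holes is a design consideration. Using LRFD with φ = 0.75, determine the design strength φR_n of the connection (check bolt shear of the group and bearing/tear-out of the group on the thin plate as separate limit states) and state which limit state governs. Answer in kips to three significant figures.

Bolt shear: A_b = π·1²/4 = 0.7854 in²; R_n = 68 × 0.7854 × 10 × 1 = 534.1 kips → 0.75 × 534.1 = 401 kips.
Bearing (1.2 l_c t F_u ≤ 2.4 d t F_u): upper limit = 2.4·1·0.25·70 = 42 kips.
  Edge l_c = 2 − 1.125/2 = 1.438 → r_n = 30.19 kips; interior l_c = 2.75 − 1.125 = 1.625 → r_n = 34.12 kips.
  R_n,bearing = 2·30.19 + 8·34.12 = 333.4 kips → 0.75 × 333.4 = 250 kips.
Bearing governs: 250 kips.

250 kips (bearing governs)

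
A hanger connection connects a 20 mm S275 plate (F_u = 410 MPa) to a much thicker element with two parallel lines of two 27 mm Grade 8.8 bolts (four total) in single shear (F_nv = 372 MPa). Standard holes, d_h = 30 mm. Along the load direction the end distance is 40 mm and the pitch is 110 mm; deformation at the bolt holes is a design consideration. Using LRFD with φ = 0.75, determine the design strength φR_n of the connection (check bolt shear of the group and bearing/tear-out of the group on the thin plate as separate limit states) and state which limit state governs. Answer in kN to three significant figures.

639 kN (bolt shear governs)

Bolt shear: A_b = π·27²/4 = 572.6 mm²; R_n = 372 × 572.6 × 4 × 1 / 1000 = 852 kN → 0.75 × 852 = 639 kN.
Bearing (1.2 l_c t F_u ≤ 2.4 d t F_u): upper limit = 2.4·27·20·410 / 1000 = 531.4 kN.
  Edge l_c = 40 − 30/2 = 25 → r_n = 246 kN; interior l_c = 110 − 30 = 80 → r_n = 531.4 kN.
  R_n,bearing = 2·246 + 2·531.4 = 1555 kN → 0.75 × 1555 = 1170 kN.
Bolt shear governs: 639 kN.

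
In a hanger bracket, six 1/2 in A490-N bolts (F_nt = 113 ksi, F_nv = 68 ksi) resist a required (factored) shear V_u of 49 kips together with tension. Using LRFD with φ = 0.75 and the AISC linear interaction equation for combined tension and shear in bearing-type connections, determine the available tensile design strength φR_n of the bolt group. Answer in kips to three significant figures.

48.4 kips

A_b = π·0.5²/4 = 0.1963 in²; f_rv = 49 / (6 × 0.1963) = 41.59 ksi.
F'_nt = 1.3 F_nt − (F_nt / φF_nv) f_rv = 1.3·113 − (113/(0.75·68))·41.59 = 54.74 ksi, capped at F_nt → F'_nt = 54.74 ksi.
R_n = F'_nt · A_b · n = 54.74 × 0.1963 × 6 = 64.49 kips.
Design strength φR_n = 0.75 × 64.49 = 48.4 kips.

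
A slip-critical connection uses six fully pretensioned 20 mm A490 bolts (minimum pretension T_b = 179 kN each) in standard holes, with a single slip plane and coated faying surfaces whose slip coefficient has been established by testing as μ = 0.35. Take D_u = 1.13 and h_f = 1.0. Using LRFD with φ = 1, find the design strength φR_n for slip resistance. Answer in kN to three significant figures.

R_n = μ · D_u · h_f · T_b · n_s · n_b = 0.35 × 1.13 × 1.0 × 179 × 1 × 6 = 424.8 kN.
Design strength φR_n = 1 × 424.8 = 425 kN.

425 kN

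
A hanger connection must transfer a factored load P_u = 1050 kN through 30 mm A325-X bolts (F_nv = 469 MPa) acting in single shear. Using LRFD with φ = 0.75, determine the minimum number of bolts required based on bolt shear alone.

5 bolts

A_b = π·30²/4 = 706.9 mm².
Per-bolt design strength φR_n = 0.75 × 469 × 706.9 × 1 / 1000 = 248.6 kN.
n ≥ 1050 / 248.6 = 4.223 → use 5 bolts.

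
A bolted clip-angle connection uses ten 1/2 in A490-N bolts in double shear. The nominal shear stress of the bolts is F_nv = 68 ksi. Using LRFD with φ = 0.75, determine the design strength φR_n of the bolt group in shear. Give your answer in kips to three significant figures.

200 kips

A_b = π × 0.5² / 4 = 0.1963 in².
R_n = F_nv · A_b · n · n_s = 68 × 0.1963 × 10 × 2 = 267 kips.
Design strength φR_n = 0.75 × 267 = 200 kips.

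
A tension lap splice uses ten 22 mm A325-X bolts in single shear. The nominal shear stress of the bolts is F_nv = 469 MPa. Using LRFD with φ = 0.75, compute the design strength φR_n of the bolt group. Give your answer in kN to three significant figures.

1340 kN

A_b = π × 22² / 4 = 380.1 mm².
R_n = F_nv · A_b · n · n_s = 469 × 380.1 × 10 × 1 / 1000 = 1783 kN.
Design strength φR_n = 0.75 × 1783 = 1340 kN.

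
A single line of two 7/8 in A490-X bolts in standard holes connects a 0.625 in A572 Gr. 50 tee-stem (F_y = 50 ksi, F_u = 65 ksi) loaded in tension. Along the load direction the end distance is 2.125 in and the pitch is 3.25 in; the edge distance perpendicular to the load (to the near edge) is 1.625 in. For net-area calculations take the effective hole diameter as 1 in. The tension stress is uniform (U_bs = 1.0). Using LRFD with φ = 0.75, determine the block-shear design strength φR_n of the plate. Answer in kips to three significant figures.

Shear plane L_v = 2.125 + 1·3.25 = 5.375 in; A_gv = 5.375 × 0.625 = 3.359 in².
A_nv = (5.375 − 1.5·1) × 0.625 = 2.422 in².
A_nt = (1.625 − 0.5·1) × 0.625 = 0.7031 in².
0.6 F_u A_nv = 94.45 kips; 0.6 F_y A_gv = 100.8 kips → shear rupture governs the shear term.
R_n = 94.45 + 1.0 × 65 × 0.7031 = 140.2 kips.
Design strength φR_n = 0.75 × 140.2 = 105 kips.

105 kips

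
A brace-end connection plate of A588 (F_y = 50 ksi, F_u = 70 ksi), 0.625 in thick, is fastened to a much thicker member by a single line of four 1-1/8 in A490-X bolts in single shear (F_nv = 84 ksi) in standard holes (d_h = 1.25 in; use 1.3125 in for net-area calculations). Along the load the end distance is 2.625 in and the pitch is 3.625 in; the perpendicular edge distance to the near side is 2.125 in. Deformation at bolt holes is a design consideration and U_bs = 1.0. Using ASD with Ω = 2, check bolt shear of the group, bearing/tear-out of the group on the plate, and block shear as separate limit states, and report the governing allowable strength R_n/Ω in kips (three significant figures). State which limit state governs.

149 kips (block shear governs)

Bolt shear: A_b = π·1.125²/4 = 0.994 in²; R_n = 84 × 0.994 × 4 × 1 = 334 kips → 334 / 2 = 167 kips.
Bearing: edge l_c = 2, r_n = 105 kips; interior l_c = 2.375, r_n = 118.1 kips; R_n = 105 + 3·118.1 = 459.4 kips → 230 kips.
Block shear: A_gv = 8.438, A_nv = 5.566, A_nt = 0.918 in²; R_n = min(0.6F_uA_nv, 0.6F_yA_gv) + U_bs·F_u·A_nt = 298 kips → 149 kips.
Block shear governs: 149 kips.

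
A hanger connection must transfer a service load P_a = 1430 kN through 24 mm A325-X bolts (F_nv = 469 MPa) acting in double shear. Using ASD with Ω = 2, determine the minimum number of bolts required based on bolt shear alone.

A_b = π·24²/4 = 452.4 mm².
Per-bolt allowable strength R_n/Ω = 469 × 452.4 × 2 / 1000 / 2 = 212.2 kN.
n ≥ 1430 / 212.2 = 6.74 → use 7 bolts.

7 bolts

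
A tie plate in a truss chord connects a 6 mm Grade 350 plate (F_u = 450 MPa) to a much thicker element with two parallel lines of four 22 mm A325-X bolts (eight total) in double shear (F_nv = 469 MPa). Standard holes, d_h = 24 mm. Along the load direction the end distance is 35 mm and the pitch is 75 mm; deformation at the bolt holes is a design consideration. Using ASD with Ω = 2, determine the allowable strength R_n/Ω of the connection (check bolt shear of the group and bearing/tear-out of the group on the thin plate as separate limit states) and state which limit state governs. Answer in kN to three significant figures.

502 kN (bearing governs)

Bolt shear: A_b = π·22²/4 = 380.1 mm²; R_n = 469 × 380.1 × 8 × 2 / 1000 = 2853 kN → 2853 / 2 = 1430 kN.
Bearing (1.2 l_c t F_u ≤ 2.4 d t F_u): upper limit = 2.4·22·6·450 / 1000 = 142.6 kN.
  Edge l_c = 35 − 24/2 = 23 → r_n = 74.52 kN; interior l_c = 75 − 24 = 51 → r_n = 142.6 kN.
  R_n,bearing = 2·74.52 + 6·142.6 = 1004 kN → 1004 / 2 = 502 kN.
Bearing governs: 502 kN.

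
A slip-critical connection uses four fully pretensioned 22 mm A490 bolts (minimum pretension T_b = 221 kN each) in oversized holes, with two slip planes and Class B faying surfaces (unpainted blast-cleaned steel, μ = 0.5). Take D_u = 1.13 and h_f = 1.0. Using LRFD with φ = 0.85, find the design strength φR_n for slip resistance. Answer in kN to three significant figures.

R_n = μ · D_u · h_f · T_b · n_s · n_b = 0.5 × 1.13 × 1.0 × 221 × 2 × 4 = 998.9 kN.
Design strength φR_n = 0.85 × 998.9 = 849 kN.

849 kN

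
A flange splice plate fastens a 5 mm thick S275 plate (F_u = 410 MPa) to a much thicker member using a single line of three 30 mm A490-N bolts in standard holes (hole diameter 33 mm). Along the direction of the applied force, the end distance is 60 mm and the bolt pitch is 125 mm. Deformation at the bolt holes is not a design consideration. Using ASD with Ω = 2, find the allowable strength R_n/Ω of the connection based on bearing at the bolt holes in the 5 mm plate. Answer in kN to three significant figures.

251 kN

Per bolt r_n = 1.5 l_c t F_u ≤ 3.0 d t F_u; upper limit = 3.0 × 30 × 5 × 410 / 1000 = 184.5 kN.
Edge bolt: l_c = 60 − 33/2 = 43.5 mm → 1.5 × 43.5 × 5 × 410 / 1000 = 133.8 → r_n = 133.8 kN.
Interior bolts: l_c = 125 − 33 = 92 mm → 1.5 × 92 × 5 × 410 / 1000 = 282.9 → r_n = 184.5 kN.
R_n = 1 × 133.8 + 2 × 184.5 = 502.8 kN.
Allowable strength R_n/Ω = 502.8 / 2 = 251 kN.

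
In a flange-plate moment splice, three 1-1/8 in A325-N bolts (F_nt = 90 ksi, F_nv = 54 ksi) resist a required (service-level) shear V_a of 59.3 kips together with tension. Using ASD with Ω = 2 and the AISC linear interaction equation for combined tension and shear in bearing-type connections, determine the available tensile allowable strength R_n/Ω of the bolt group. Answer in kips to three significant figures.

75.6 kips

A_b = π·1.125²/4 = 0.994 in²; f_rv = 59.3 / (3 × 0.994) = 19.89 ksi.
F'_nt = 1.3 F_nt − (Ω F_nt / F_nv) f_rv = 1.3·90 − (2·90/54)·19.89 = 50.71 ksi, capped at F_nt → F'_nt = 50.71 ksi.
R_n = F'_nt · A_b · n = 50.71 × 0.994 × 3 = 151.2 kips.
Allowable strength R_n/Ω = 151.2 / 2 = 75.6 kips.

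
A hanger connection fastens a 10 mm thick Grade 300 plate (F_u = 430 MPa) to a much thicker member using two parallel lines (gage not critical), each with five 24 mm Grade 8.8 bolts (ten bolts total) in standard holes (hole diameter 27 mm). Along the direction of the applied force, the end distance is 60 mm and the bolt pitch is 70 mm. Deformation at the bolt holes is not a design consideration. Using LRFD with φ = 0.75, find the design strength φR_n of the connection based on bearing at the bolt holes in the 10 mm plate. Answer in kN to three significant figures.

Per bolt r_n = 1.5 l_c t F_u ≤ 3.0 d t F_u; upper limit = 3.0 × 24 × 10 × 430 / 1000 = 309.6 kN.
Edge bolt: l_c = 60 − 27/2 = 46.5 mm → 1.5 × 46.5 × 10 × 430 / 1000 = 299.9 → r_n = 299.9 kN.
Interior bolts: l_c = 70 − 27 = 43 mm → 1.5 × 43 × 10 × 430 / 1000 = 277.4 → r_n = 277.4 kN.
R_n = 2 × 299.9 + 8 × 277.4 = 2819 kN.
Design strength φR_n = 0.75 × 2819 = 2110 kN.

2110 kN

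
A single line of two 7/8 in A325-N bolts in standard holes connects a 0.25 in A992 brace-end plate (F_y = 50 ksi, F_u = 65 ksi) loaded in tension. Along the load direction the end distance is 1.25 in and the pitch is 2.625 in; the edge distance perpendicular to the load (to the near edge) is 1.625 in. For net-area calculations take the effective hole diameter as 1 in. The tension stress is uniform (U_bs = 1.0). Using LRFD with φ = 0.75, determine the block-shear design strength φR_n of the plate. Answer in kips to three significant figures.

Shear plane L_v = 1.25 + 1·2.625 = 3.875 in; A_gv = 3.875 × 0.25 = 0.9688 in².
A_nv = (3.875 − 1.5·1) × 0.25 = 0.5938 in².
A_nt = (1.625 − 0.5·1) × 0.25 = 0.2812 in².
0.6 F_u A_nv = 23.16 kips; 0.6 F_y A_gv = 29.06 kips → shear rupture governs the shear term.
R_n = 23.16 + 1.0 × 65 × 0.2812 = 41.44 kips.
Design strength φR_n = 0.75 × 41.44 = 31.1 kips.

31.1 kips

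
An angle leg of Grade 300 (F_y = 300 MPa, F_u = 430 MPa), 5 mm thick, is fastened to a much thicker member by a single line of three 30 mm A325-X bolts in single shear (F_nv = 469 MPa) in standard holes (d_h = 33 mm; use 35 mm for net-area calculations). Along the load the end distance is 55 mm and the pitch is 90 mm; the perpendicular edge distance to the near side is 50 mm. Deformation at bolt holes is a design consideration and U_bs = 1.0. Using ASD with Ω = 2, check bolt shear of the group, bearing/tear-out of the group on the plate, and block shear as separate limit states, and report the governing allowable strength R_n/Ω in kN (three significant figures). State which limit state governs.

Bolt shear: A_b = π·30²/4 = 706.9 mm²; R_n = 469 × 706.9 × 3 × 1 / 1000 = 994.5 kN → 994.5 / 2 = 497 kN.
Bearing: edge l_c = 38.5, r_n = 99.33 kN; interior l_c = 57, r_n = 147.1 kN; R_n = 99.33 + 2·147.1 = 393.4 kN → 197 kN.
Block shear: A_gv = 1175, A_nv = 737.5, A_nt = 162.5 mm²; R_n = min(0.6F_uA_nv, 0.6F_yA_gv) + U_bs·F_u·A_nt = 260.1 kN → 130 kN.
Block shear governs: 130 kN.

130 kN (block shear governs)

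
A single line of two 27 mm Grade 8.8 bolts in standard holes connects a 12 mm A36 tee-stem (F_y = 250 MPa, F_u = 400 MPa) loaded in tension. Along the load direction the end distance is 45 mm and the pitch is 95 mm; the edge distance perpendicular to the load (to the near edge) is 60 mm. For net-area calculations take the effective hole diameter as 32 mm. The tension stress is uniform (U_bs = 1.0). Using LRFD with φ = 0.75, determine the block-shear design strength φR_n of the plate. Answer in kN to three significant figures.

Shear plane L_v = 45 + 1·95 = 140 mm; A_gv = 140 × 12 = 1680 mm².
A_nv = (140 − 1.5·32) × 12 = 1104 mm².
A_nt = (60 − 0.5·32) × 12 = 528 mm².
0.6 F_u A_nv = 265 kN; 0.6 F_y A_gv = 252 kN → shear yielding governs the shear term.
R_n = 252 + 1.0 × 400 × 528 / 1000 = 463.2 kN.
Design strength φR_n = 0.75 × 463.2 = 347 kN.

347 kN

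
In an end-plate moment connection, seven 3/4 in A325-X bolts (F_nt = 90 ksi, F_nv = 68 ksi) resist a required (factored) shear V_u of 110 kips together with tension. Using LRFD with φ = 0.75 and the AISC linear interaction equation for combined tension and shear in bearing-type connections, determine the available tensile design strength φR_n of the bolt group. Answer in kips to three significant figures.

126 kips

A_b = π·0.75²/4 = 0.4418 in²; f_rv = 110 / (7 × 0.4418) = 35.57 ksi.
F'_nt = 1.3 F_nt − (F_nt / φF_nv) f_rv = 1.3·90 − (90/(0.75·68))·35.57 = 54.23 ksi, capped at F_nt → F'_nt = 54.23 ksi.
R_n = F'_nt · A_b · n = 54.23 × 0.4418 × 7 = 167.7 kips.
Design strength φR_n = 0.75 × 167.7 = 126 kips.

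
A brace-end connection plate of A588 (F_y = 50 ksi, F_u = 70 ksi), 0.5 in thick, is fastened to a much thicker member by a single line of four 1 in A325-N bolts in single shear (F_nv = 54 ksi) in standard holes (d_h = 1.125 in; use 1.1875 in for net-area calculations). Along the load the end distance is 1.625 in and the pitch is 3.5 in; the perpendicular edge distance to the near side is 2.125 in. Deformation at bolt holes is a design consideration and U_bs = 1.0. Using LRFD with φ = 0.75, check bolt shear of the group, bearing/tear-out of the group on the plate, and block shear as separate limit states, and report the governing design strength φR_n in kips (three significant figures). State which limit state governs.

127 kips (bolt shear governs)

Bolt shear: A_b = π·1²/4 = 0.7854 in²; R_n = 54 × 0.7854 × 4 × 1 = 169.6 kips → 0.75 × 169.6 = 127 kips.
Bearing: edge l_c = 1.062, r_n = 44.62 kips; interior l_c = 2.375, r_n = 84 kips; R_n = 44.62 + 3·84 = 296.6 kips → 222 kips.
Block shear: A_gv = 6.062, A_nv = 3.984, A_nt = 0.7656 in²; R_n = min(0.6F_uA_nv, 0.6F_yA_gv) + U_bs·F_u·A_nt = 220.9 kips → 166 kips.
Bolt shear governs: 127 kips.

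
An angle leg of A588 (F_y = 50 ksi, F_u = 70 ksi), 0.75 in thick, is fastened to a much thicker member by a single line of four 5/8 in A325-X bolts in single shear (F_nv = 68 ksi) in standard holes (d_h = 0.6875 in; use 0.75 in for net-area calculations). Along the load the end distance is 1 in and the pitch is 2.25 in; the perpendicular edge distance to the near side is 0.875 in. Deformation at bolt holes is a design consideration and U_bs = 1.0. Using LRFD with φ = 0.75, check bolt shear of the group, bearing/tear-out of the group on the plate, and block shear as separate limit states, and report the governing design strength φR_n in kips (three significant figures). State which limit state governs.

62.6 kips (bolt shear governs)

Bolt shear: A_b = π·0.625²/4 = 0.3068 in²; R_n = 68 × 0.3068 × 4 × 1 = 83.45 kips → 0.75 × 83.45 = 62.6 kips.
Bearing: edge l_c = 0.6562, r_n = 41.34 kips; interior l_c = 1.562, r_n = 78.75 kips; R_n = 41.34 + 3·78.75 = 277.6 kips → 208 kips.
Block shear: A_gv = 5.812, A_nv = 3.844, A_nt = 0.375 in²; R_n = min(0.6F_uA_nv, 0.6F_yA_gv) + U_bs·F_u·A_nt = 187.7 kips → 141 kips.
Bolt shear governs: 62.6 kips.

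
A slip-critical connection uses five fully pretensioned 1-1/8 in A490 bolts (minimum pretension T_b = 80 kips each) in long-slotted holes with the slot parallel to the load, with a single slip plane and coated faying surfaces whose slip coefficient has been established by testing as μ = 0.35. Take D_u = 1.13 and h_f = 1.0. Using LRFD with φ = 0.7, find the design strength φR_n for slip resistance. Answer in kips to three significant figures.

111 kips

R_n = μ · D_u · h_f · T_b · n_s · n_b = 0.35 × 1.13 × 1.0 × 80 × 1 × 5 = 158.2 kips.
Design strength φR_n = 0.7 × 158.2 = 111 kips.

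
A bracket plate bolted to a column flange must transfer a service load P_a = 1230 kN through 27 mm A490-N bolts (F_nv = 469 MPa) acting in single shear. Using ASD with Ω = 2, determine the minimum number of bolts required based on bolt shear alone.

10 bolts

A_b = π·27²/4 = 572.6 mm².
Per-bolt allowable strength R_n/Ω = 469 × 572.6 × 1 / 1000 / 2 = 134.3 kN.
n ≥ 1230 / 134.3 = 9.161 → use 10 bolts.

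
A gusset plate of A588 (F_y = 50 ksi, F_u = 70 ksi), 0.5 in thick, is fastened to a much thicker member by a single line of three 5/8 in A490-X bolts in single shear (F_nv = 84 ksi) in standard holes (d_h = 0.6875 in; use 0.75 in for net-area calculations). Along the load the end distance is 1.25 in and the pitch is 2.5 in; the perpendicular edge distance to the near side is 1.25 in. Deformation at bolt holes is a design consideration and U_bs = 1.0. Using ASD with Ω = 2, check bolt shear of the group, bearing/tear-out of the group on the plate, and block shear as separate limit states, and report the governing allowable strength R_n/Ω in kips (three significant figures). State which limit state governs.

38.7 kips (bolt shear governs)

Bolt shear: A_b = π·0.625²/4 = 0.3068 in²; R_n = 84 × 0.3068 × 3 × 1 = 77.31 kips → 77.31 / 2 = 38.7 kips.
Bearing: edge l_c = 0.9062, r_n = 38.06 kips; interior l_c = 1.812, r_n = 52.5 kips; R_n = 38.06 + 2·52.5 = 143.1 kips → 71.5 kips.
Block shear: A_gv = 3.125, A_nv = 2.188, A_nt = 0.4375 in²; R_n = min(0.6F_uA_nv, 0.6F_yA_gv) + U_bs·F_u·A_nt = 122.5 kips → 61.2 kips.
Bolt shear governs: 38.7 kips.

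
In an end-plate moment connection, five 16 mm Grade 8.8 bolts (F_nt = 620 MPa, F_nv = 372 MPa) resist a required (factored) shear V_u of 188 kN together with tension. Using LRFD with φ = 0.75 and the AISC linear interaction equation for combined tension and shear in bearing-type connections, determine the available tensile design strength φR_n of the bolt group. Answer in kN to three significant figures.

294 kN

A_b = π·16²/4 = 201.1 mm²; f_rv = 188 × 1000 / (5 × 201.1) = 187 MPa.
F'_nt = 1.3 F_nt − (F_nt / φF_nv) f_rv = 1.3·620 − (620/(0.75·372))·187 = 390.4 MPa, capped at F_nt → F'_nt = 390.4 MPa.
R_n = F'_nt · A_b · n = 390.4 × 201.1 × 5 / 1000 = 392.5 kN.
Design strength φR_n = 0.75 × 392.5 = 294 kN.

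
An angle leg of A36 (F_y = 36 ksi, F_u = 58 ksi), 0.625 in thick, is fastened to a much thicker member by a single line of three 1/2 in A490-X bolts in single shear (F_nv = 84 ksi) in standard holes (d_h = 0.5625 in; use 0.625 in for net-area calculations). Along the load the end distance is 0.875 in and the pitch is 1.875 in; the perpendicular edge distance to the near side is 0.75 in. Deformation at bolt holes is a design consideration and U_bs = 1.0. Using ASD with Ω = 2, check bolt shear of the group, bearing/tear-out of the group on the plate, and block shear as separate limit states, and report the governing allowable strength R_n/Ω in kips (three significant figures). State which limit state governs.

Bolt shear: A_b = π·0.5²/4 = 0.1963 in²; R_n = 84 × 0.1963 × 3 × 1 = 49.48 kips → 49.48 / 2 = 24.7 kips.
Bearing: edge l_c = 0.5938, r_n = 25.83 kips; interior l_c = 1.312, r_n = 43.5 kips; R_n = 25.83 + 2·43.5 = 112.8 kips → 56.4 kips.
Block shear: A_gv = 2.891, A_nv = 1.914, A_nt = 0.2734 in²; R_n = min(0.6F_uA_nv, 0.6F_yA_gv) + U_bs·F_u·A_nt = 78.3 kips → 39.1 kips.
Bolt shear governs: 24.7 kips.

24.7 kips (bolt shear governs)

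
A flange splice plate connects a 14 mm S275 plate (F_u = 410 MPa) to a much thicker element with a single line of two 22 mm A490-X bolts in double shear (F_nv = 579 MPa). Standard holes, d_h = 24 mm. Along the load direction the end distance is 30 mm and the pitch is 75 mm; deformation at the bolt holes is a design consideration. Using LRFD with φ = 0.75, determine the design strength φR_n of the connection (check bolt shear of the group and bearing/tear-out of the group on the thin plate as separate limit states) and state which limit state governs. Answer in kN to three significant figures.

320 kN (bearing governs)

Bolt shear: A_b = π·22²/4 = 380.1 mm²; R_n = 579 × 380.1 × 2 × 2 / 1000 = 880.4 kN → 0.75 × 880.4 = 660 kN.
Bearing (1.2 l_c t F_u ≤ 2.4 d t F_u): upper limit = 2.4·22·14·410 / 1000 = 303.1 kN.
  Edge l_c = 30 − 24/2 = 18 → r_n = 124 kN; interior l_c = 75 − 24 = 51 → r_n = 303.1 kN.
  R_n,bearing = 1·124 + 1·303.1 = 427.1 kN → 0.75 × 427.1 = 320 kN.
Bearing governs: 320 kN.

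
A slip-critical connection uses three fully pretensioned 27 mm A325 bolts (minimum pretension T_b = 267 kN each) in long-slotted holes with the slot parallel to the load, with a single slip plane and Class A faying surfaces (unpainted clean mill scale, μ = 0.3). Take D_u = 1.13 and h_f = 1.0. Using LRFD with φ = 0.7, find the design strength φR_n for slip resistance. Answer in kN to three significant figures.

R_n = μ · D_u · h_f · T_b · n_s · n_b = 0.3 × 1.13 × 1.0 × 267 × 1 × 3 = 271.5 kN.
Design strength φR_n = 0.7 × 271.5 = 190 kN.

190 kN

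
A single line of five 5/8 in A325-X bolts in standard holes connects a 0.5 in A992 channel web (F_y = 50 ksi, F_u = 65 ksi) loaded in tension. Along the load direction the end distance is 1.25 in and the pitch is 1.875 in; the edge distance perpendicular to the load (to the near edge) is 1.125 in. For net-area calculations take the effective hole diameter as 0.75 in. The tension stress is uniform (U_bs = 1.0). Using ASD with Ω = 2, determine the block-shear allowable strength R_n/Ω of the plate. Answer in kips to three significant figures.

64.6 kips

Shear plane L_v = 1.25 + 4·1.875 = 8.75 in; A_gv = 8.75 × 0.5 = 4.375 in².
A_nv = (8.75 − 4.5·0.75) × 0.5 = 2.688 in².
A_nt = (1.125 − 0.5·0.75) × 0.5 = 0.375 in².
0.6 F_u A_nv = 104.8 kips; 0.6 F_y A_gv = 131.2 kips → shear rupture governs the shear term.
R_n = 104.8 + 1.0 × 65 × 0.375 = 129.2 kips.
Allowable strength R_n/Ω = 129.2 / 2 = 64.6 kips.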